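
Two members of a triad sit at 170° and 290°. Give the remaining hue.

A triad spaces three hues 120° apart.
The full set is {50°, 170°, 290°}.

50°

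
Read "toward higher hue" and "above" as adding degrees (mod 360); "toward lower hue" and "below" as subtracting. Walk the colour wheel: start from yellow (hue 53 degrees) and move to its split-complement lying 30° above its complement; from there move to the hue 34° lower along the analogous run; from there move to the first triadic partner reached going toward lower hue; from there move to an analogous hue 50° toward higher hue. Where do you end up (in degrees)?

split-comp 30° ↑ +210°: 53 + 210 = 263°
analog 34° ↓ −34°: 263 − 34 = 229°
triadic ↓ −120°: 229 − 120 = 109°
analog 50° ↑ +50°: 109 + 50 = 159°

159°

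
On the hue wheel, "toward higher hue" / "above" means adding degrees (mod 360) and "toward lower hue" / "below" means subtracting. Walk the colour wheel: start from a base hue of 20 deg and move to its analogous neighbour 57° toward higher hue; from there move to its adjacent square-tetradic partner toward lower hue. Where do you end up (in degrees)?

347°

20 + 57 = 77°   (analog 57° ↑)
77 − 90 = -13 → -13 + 360 = 347°   (square ↓)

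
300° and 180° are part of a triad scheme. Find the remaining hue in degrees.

60°

A triad places three hues 120° apart.
The full set through 180° is {60°, 180°, 300°}.
Given {180°, 300°}, the missing hue is 60°.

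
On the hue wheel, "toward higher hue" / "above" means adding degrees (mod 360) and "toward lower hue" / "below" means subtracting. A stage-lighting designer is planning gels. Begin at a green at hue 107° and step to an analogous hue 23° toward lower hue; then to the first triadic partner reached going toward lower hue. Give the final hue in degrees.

324°

analog 23° ↓ −23°: 107 − 23 = 84°
triadic ↓ −120°: 84 − 120 = -36 → -36 + 360 = 324°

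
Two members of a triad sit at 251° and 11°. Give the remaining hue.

131°

A triad spaces three hues 120° apart.
The full set is {11°, 131°, 251°}.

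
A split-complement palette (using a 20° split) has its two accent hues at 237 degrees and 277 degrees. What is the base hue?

The accents sit 20° either side of the complement, so the complement is their short-arc midpoint on the wheel.
Short-arc midpoint of 237° and 277°: 257°.
Base is 180° from the complement: 257 − 180 = 77°

77°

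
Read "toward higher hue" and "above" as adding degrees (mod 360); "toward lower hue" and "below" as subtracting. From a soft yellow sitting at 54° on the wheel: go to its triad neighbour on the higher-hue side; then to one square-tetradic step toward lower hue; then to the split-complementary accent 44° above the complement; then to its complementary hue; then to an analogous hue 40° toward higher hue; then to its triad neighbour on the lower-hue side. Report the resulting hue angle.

48°

54 + 120 = 174°   (triadic ↑)
174 − 90 = 84°   (square ↓)
84 + 224 = 308°   (split-comp 44° ↑)
308 + 180 = 488 → 488 − 360 = 128°   (complement)
128 + 40 = 168°   (analog 40° ↑)
168 − 120 = 48°   (triadic ↓)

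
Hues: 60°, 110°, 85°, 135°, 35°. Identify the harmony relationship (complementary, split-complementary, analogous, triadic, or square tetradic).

analogous

Sort the hues: 35°, 60°, 85°, 110°, 135°.
Successive gaps around the wheel: 25°, 25°, 25°, 25°, 260°.
A run of hues at equal small steps (25°) with one large closing gap is an analogous group.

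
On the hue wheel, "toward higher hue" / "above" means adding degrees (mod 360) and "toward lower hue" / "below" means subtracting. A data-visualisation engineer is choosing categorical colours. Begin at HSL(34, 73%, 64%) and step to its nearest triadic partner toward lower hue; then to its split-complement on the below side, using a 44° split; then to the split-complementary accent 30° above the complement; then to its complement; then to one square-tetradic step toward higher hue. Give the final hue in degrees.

−120° (triadic ↓): 34 − 120 = -86 → -86 + 360 = 274°
+136° (split-comp 44° ↓): 274 + 136 = 410 → 410 − 360 = 50°
+210° (split-comp 30° ↑): 50 + 210 = 260°
+180° (complement): 260 + 180 = 440 → 440 − 360 = 80°
+90° (square ↑): 80 + 90 = 170°

170°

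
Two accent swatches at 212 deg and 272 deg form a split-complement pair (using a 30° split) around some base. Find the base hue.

62°

The accents sit 30° either side of the complement, so the complement is their short-arc midpoint on the wheel.
Short-arc midpoint of 212° and 272°: 242°.
Base is 180° from the complement: 242 − 180 = 62°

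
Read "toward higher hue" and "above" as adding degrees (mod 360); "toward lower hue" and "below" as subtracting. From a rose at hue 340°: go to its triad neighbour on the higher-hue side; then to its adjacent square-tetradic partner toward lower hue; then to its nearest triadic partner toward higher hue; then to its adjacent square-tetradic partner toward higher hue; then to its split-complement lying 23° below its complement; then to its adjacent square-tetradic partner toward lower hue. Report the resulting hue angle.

340 + 120 = 460 → 460 − 360 = 100°   (triadic ↑)
100 − 90 = 10°   (square ↓)
10 + 120 = 130°   (triadic ↑)
130 + 90 = 220°   (square ↑)
220 + 157 = 377 → 377 − 360 = 17°   (split-comp 23° ↓)
17 − 90 = -73 → -73 + 360 = 287°   (square ↓)

287°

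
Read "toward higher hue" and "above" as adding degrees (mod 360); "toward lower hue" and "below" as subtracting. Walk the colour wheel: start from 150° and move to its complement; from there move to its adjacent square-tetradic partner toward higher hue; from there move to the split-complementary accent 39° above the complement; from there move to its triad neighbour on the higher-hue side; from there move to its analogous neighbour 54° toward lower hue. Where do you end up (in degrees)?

150 + 180 = 330°   (complement)
330 + 90 = 420 → 420 − 360 = 60°   (square ↑)
60 + 219 = 279°   (split-comp 39° ↑)
279 + 120 = 399 → 399 − 360 = 39°   (triadic ↑)
39 − 54 = -15 → -15 + 360 = 345°   (analog 54° ↓)

345°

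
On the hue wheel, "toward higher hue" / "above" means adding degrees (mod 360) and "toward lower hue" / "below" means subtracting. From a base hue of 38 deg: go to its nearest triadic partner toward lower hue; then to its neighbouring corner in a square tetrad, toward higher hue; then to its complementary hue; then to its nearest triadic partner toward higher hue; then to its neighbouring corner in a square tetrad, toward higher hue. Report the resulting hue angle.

38°

−120° (triadic ↓): 38 − 120 = -82 → -82 + 360 = 278°
+90° (square ↑): 278 + 90 = 368 → 368 − 360 = 8°
+180° (complement): 8 + 180 = 188°
+120° (triadic ↑): 188 + 120 = 308°
+90° (square ↑): 308 + 90 = 398 → 398 − 360 = 38°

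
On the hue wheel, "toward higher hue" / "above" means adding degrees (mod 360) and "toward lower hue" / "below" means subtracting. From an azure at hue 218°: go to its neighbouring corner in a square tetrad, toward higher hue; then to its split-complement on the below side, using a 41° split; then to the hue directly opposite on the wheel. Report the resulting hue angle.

267°

square ↑ +90°: 218 + 90 = 308°
split-comp 41° ↓ +139°: 308 + 139 = 447 → 447 − 360 = 87°
complement +180°: 87 + 180 = 267°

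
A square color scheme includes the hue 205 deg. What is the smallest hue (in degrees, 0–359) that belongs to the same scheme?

25°

A square tetradic scheme places four hues every 90°.
The full set through 205° is {25°, 115°, 205°, 295°}.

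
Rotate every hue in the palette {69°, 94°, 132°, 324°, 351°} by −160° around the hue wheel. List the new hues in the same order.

69 − 160 = -91 → -91 + 360 = 269°
94 − 160 = -66 → -66 + 360 = 294°
132 − 160 = -28 → -28 + 360 = 332°
324 − 160 = 164°
351 − 160 = 191°

269°, 294°, 332°, 164°, 191°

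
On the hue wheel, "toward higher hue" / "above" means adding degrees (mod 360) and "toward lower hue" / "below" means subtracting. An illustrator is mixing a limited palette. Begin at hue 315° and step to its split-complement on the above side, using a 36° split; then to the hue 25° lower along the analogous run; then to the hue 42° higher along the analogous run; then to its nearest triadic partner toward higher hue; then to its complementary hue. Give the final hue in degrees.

128°

315 + 216 = 531 → 531 − 360 = 171°   (split-comp 36° ↑)
171 − 25 = 146°   (analog 25° ↓)
146 + 42 = 188°   (analog 42° ↑)
188 + 120 = 308°   (triadic ↑)
308 + 180 = 488 → 488 − 360 = 128°   (complement)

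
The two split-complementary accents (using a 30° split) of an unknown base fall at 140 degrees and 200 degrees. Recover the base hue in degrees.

The accents sit 30° either side of the complement, so the complement is their short-arc midpoint on the wheel.
Short-arc midpoint of 140° and 200°: 170°.
Base is 180° from the complement: 170 − 180 = -10 → -10 + 360 = 350°

350°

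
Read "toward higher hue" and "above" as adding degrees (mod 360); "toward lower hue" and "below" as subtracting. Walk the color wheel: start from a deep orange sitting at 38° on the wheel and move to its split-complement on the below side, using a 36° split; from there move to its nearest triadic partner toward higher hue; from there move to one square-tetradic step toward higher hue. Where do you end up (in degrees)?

38 + 144 = 182°   (split-comp 36° ↓)
182 + 120 = 302°   (triadic ↑)
302 + 90 = 392 → 392 − 360 = 32°   (square ↑)

32°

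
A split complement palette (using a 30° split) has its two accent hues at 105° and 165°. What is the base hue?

The accents sit 30° either side of the complement, so the complement is their short-arc midpoint on the wheel.
Short-arc midpoint of 105° and 165°: 135°.
Base is 180° from the complement: 135 − 180 = -45 → -45 + 360 = 315°

315°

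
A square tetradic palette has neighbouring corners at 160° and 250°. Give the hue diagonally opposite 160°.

340°

A square tetradic scheme places four hues 90° apart; opposite corners are 180° apart.
160 + 180 = 340°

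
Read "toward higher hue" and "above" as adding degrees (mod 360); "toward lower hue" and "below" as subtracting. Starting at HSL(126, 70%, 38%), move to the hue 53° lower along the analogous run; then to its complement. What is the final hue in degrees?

253°

analog 53° ↓ −53°: 126 − 53 = 73°
complement +180°: 73 + 180 = 253°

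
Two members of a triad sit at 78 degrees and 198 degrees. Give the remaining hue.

318°

A triad spaces three hues 120° apart.
The full set is {78°, 198°, 318°}.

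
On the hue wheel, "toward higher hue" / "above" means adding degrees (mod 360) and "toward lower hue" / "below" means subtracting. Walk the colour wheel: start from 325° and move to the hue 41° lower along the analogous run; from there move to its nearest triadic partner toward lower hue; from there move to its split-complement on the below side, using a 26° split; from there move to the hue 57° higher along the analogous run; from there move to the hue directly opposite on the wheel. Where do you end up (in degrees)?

325 − 41 = 284°   (analog 41° ↓)
284 − 120 = 164°   (triadic ↓)
164 + 154 = 318°   (split-comp 26° ↓)
318 + 57 = 375 → 375 − 360 = 15°   (analog 57° ↑)
15 + 180 = 195°   (complement)

195°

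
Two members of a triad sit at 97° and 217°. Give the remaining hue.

337°

A triad spaces three hues 120° apart.
The full set is {97°, 217°, 337°}.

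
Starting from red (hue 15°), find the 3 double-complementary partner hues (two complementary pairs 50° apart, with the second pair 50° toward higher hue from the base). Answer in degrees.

A rectangular tetradic uses two complementary pairs 50° apart: offsets 0°, 50°, 180°, 230°.
15 + 50 = 65°
15 + 180 = 195°
15 + 230 = 245°

65°, 195°, 245°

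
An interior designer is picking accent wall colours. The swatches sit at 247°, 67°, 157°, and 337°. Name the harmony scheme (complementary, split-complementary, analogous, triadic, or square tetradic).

Sort the hues: 67°, 157°, 247°, 337°.
Successive gaps around the wheel: 90°, 90°, 90°, 90°.
Four hues every 90° form a square tetradic scheme.

square tetradic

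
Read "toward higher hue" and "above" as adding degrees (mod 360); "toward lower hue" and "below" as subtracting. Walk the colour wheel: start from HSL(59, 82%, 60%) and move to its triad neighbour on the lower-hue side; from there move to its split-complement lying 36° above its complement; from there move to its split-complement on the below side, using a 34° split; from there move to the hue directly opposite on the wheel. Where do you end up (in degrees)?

121°

triadic ↓ −120°: 59 − 120 = -61 → -61 + 360 = 299°
split-comp 36° ↑ +216°: 299 + 216 = 515 → 515 − 360 = 155°
split-comp 34° ↓ +146°: 155 + 146 = 301°
complement +180°: 301 + 180 = 481 → 481 − 360 = 121°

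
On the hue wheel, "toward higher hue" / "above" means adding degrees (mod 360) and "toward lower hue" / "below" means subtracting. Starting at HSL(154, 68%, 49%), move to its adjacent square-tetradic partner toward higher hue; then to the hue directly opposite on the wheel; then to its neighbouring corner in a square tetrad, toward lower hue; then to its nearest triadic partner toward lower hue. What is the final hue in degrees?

square ↑ +90°: 154 + 90 = 244°
complement +180°: 244 + 180 = 424 → 424 − 360 = 64°
square ↓ −90°: 64 − 90 = -26 → -26 + 360 = 334°
triadic ↓ −120°: 334 − 120 = 214°

214°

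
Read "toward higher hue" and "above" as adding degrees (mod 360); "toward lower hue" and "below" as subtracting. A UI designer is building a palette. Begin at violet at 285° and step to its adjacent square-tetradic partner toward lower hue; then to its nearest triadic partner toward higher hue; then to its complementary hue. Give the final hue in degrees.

135°

−90° (square ↓): 285 − 90 = 195°
+120° (triadic ↑): 195 + 120 = 315°
+180° (complement): 315 + 180 = 495 → 495 − 360 = 135°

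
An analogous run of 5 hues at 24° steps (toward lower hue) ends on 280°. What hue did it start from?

16°

4 steps of 24° (toward lower hue) give a net shift of −96°.
Start = end − shift: 280 + 96 = 376 → 376 − 360 = 16°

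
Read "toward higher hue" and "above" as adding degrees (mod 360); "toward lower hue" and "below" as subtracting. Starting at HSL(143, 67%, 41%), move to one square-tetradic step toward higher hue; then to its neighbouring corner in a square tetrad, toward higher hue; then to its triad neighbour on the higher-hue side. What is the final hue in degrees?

83°

square ↑ +90°: 143 + 90 = 233°
square ↑ +90°: 233 + 90 = 323°
triadic ↑ +120°: 323 + 120 = 443 → 443 − 360 = 83°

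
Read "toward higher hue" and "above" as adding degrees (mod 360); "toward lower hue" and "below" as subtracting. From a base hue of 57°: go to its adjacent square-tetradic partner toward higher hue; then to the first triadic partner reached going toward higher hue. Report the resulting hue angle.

57 + 90 = 147°   (square ↑)
147 + 120 = 267°   (triadic ↑)

267°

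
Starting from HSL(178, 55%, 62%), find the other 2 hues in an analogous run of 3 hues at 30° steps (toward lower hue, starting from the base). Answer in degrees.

178 − 30 = 148°
178 − 60 = 118°

148° and 118°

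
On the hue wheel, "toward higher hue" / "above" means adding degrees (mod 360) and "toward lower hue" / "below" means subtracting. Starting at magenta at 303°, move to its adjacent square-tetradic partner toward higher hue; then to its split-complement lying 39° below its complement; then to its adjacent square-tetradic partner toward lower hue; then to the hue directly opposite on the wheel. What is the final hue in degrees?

264°

303 + 90 = 393 → 393 − 360 = 33°   (square ↑)
33 + 141 = 174°   (split-comp 39° ↓)
174 − 90 = 84°   (square ↓)
84 + 180 = 264°   (complement)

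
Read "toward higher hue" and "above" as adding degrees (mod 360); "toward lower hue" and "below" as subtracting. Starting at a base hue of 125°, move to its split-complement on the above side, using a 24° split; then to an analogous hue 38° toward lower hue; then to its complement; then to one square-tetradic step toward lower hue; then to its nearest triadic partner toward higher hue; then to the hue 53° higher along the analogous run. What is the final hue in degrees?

194°

split-comp 24° ↑ +204°: 125 + 204 = 329°
analog 38° ↓ −38°: 329 − 38 = 291°
complement +180°: 291 + 180 = 471 → 471 − 360 = 111°
square ↓ −90°: 111 − 90 = 21°
triadic ↑ +120°: 21 + 120 = 141°
analog 53° ↑ +53°: 141 + 53 = 194°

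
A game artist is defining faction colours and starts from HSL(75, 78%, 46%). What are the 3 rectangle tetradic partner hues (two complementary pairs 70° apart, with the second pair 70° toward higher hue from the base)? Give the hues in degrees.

A rectangular tetradic uses two complementary pairs 70° apart: offsets 0°, 70°, 180°, 250°.
75 + 70 = 145°
75 + 180 = 255°
75 + 250 = 325°

145°, 255°, and 325°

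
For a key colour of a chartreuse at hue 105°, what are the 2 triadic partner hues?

105 + 120 = 225°
105 + 240 = 345°

225° and 345°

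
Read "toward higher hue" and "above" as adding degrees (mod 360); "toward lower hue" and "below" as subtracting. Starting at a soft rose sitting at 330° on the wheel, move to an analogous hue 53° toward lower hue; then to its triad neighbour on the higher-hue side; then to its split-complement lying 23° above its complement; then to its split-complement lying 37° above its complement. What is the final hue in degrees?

330 − 53 = 277°   (analog 53° ↓)
277 + 120 = 397 → 397 − 360 = 37°   (triadic ↑)
37 + 203 = 240°   (split-comp 23° ↑)
240 + 217 = 457 → 457 − 360 = 97°   (split-comp 37° ↑)

97°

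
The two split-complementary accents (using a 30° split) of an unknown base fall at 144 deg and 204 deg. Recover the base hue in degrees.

354°

The accents sit 30° either side of the complement, so the complement is their short-arc midpoint on the wheel.
Short-arc midpoint of 144° and 204°: 174°.
Base is 180° from the complement: 174 − 180 = -6 → -6 + 360 = 354°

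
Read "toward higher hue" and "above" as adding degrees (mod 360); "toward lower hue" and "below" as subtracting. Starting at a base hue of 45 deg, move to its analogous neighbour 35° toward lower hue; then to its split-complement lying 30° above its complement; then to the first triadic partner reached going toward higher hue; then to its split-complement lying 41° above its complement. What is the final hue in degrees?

45 − 35 = 10°   (analog 35° ↓)
10 + 210 = 220°   (split-comp 30° ↑)
220 + 120 = 340°   (triadic ↑)
340 + 221 = 561 → 561 − 360 = 201°   (split-comp 41° ↑)

201°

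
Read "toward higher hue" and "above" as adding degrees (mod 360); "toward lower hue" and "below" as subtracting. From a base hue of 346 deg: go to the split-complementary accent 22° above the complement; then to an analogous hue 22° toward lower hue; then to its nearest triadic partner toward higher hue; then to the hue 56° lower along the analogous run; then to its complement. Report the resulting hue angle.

50°

split-comp 22° ↑ +202°: 346 + 202 = 548 → 548 − 360 = 188°
analog 22° ↓ −22°: 188 − 22 = 166°
triadic ↑ +120°: 166 + 120 = 286°
analog 56° ↓ −56°: 286 − 56 = 230°
complement +180°: 230 + 180 = 410 → 410 − 360 = 50°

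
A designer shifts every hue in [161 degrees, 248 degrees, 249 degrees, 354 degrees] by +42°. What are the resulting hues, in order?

161 + 42 = 203°
248 + 42 = 290°
249 + 42 = 291°
354 + 42 = 396 → 396 − 360 = 36°

203°, 290°, 291°, 36°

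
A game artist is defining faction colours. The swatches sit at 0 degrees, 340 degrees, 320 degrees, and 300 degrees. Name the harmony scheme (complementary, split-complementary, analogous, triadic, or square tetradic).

Sort the hues: 0°, 300°, 320°, 340°.
Successive gaps around the wheel: 300°, 20°, 20°, 20°.
A run of hues at equal small steps (20°) with one large closing gap is an analogous group.

analogous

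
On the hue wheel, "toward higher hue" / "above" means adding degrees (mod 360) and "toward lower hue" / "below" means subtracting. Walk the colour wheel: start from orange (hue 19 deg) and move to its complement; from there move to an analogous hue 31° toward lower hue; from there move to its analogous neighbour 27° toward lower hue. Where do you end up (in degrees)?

+180° (complement): 19 + 180 = 199°
−31° (analog 31° ↓): 199 − 31 = 168°
−27° (analog 27° ↓): 168 − 27 = 141°

141°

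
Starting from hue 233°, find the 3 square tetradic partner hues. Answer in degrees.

A square tetradic scheme places four hues every 90°.
233 + 90 = 323°
233 + 180 = 413 → 413 − 360 = 53°
233 + 270 = 503 → 503 − 360 = 143°

323°, 53°, 143°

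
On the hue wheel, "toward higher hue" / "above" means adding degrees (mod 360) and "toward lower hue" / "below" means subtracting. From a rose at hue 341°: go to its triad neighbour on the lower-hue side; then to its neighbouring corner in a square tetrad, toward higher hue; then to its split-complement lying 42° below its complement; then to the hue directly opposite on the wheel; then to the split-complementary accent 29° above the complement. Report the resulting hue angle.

118°

−120° (triadic ↓): 341 − 120 = 221°
+90° (square ↑): 221 + 90 = 311°
+138° (split-comp 42° ↓): 311 + 138 = 449 → 449 − 360 = 89°
+180° (complement): 89 + 180 = 269°
+209° (split-comp 29° ↑): 269 + 209 = 478 → 478 − 360 = 118°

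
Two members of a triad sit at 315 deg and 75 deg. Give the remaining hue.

195°

A triad spaces three hues 120° apart.
The full set is {75°, 195°, 315°}.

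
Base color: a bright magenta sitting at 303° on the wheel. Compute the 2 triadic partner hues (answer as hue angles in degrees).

303 + 120 = 423 → 423 − 360 = 63°
303 + 240 = 543 → 543 − 360 = 183°

63° and 183°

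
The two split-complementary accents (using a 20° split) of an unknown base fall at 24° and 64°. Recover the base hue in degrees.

The accents sit 20° either side of the complement, so the complement is their short-arc midpoint on the wheel.
Short-arc midpoint of 24° and 64°: 44°.
Base is 180° from the complement: 44 − 180 = -136 → -136 + 360 = 224°

224°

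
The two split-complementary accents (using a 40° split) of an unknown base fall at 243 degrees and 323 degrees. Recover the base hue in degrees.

The accents sit 40° either side of the complement, so the complement is their short-arc midpoint on the wheel.
Short-arc midpoint of 243° and 323°: 283°.
Base is 180° from the complement: 283 − 180 = 103°

103°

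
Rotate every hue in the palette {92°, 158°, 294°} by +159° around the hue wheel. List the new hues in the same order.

251°, 317°, 93°

92 + 159 = 251°
158 + 159 = 317°
294 + 159 = 453 → 453 − 360 = 93°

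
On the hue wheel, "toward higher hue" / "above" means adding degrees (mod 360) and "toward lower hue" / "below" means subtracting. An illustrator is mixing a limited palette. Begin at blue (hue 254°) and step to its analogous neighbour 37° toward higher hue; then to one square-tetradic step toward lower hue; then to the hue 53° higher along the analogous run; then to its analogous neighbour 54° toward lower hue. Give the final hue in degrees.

+37° (analog 37° ↑): 254 + 37 = 291°
−90° (square ↓): 291 − 90 = 201°
+53° (analog 53° ↑): 201 + 53 = 254°
−54° (analog 54° ↓): 254 − 54 = 200°

200°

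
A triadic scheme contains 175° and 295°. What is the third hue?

A triad spaces three hues 120° apart.
The full set is {55°, 175°, 295°}.

55°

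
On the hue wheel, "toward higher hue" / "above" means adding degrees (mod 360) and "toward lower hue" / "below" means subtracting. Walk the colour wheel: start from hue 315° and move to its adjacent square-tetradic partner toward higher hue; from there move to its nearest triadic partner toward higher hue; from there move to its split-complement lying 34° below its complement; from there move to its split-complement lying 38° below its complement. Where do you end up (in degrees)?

square ↑ +90°: 315 + 90 = 405 → 405 − 360 = 45°
triadic ↑ +120°: 45 + 120 = 165°
split-comp 34° ↓ +146°: 165 + 146 = 311°
split-comp 38° ↓ +142°: 311 + 142 = 453 → 453 − 360 = 93°

93°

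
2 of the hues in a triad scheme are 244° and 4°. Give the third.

A triad places three hues 120° apart.
The full set through 4° is {4°, 124°, 244°}.
Given {4°, 244°}, the missing hue is 124°.

124°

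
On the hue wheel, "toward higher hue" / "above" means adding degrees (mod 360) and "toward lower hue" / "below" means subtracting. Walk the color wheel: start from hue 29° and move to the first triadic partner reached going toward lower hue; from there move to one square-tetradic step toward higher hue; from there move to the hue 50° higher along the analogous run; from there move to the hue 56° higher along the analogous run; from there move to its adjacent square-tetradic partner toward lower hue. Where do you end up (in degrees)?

15°

triadic ↓ −120°: 29 − 120 = -91 → -91 + 360 = 269°
square ↑ +90°: 269 + 90 = 359°
analog 50° ↑ +50°: 359 + 50 = 409 → 409 − 360 = 49°
analog 56° ↑ +56°: 49 + 56 = 105°
square ↓ −90°: 105 − 90 = 15°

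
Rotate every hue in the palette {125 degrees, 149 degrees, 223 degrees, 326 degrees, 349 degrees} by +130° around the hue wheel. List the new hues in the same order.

255°, 279°, 353°, 96°, 119°

125 + 130 = 255°
149 + 130 = 279°
223 + 130 = 353°
326 + 130 = 456 → 456 − 360 = 96°
349 + 130 = 479 → 479 − 360 = 119°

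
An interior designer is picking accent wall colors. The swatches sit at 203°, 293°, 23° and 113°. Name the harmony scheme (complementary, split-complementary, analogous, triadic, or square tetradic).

Sort the hues: 23°, 113°, 203°, 293°.
Successive gaps around the wheel: 90°, 90°, 90°, 90°.
Four hues every 90° form a square tetradic scheme.

square tetradic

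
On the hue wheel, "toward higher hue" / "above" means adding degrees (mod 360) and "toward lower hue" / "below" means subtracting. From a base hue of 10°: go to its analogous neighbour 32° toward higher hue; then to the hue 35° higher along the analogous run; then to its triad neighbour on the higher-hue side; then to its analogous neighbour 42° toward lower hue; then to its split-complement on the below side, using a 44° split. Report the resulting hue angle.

analog 32° ↑ +32°: 10 + 32 = 42°
analog 35° ↑ +35°: 42 + 35 = 77°
triadic ↑ +120°: 77 + 120 = 197°
analog 42° ↓ −42°: 197 − 42 = 155°
split-comp 44° ↓ +136°: 155 + 136 = 291°

291°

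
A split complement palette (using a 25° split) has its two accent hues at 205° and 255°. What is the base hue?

The accents sit 25° either side of the complement, so the complement is their short-arc midpoint on the wheel.
Short-arc midpoint of 205° and 255°: 230°.
Base is 180° from the complement: 230 − 180 = 50°

50°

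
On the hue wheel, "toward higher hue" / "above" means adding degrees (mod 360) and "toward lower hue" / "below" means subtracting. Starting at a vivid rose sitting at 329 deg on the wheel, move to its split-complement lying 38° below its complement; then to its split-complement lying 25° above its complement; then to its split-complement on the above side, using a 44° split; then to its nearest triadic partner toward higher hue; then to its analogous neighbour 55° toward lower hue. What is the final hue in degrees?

245°

split-comp 38° ↓ +142°: 329 + 142 = 471 → 471 − 360 = 111°
split-comp 25° ↑ +205°: 111 + 205 = 316°
split-comp 44° ↑ +224°: 316 + 224 = 540 → 540 − 360 = 180°
triadic ↑ +120°: 180 + 120 = 300°
analog 55° ↓ −55°: 300 − 55 = 245°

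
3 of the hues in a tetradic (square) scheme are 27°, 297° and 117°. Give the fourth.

207°

A square tetradic scheme places four hues every 90°.
The full set through 27° is {27°, 117°, 207°, 297°}.
Given {27°, 117°, 297°}, the missing hue is 207°.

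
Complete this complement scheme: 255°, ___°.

The complement sits 180° across the wheel.
The full set through 255° is {75°, 255°}.
Given {255°}, the missing hue is 75°.

75°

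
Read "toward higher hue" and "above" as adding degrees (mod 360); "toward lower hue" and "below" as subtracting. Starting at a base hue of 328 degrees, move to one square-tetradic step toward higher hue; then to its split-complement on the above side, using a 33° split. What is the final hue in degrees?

328 + 90 = 418 → 418 − 360 = 58°   (square ↑)
58 + 213 = 271°   (split-comp 33° ↑)

271°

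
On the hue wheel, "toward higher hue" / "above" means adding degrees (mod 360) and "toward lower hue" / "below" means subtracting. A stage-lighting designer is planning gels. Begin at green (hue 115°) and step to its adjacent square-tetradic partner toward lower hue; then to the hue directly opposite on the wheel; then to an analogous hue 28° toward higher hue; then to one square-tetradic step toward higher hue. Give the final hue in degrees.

115 − 90 = 25°   (square ↓)
25 + 180 = 205°   (complement)
205 + 28 = 233°   (analog 28° ↑)
233 + 90 = 323°   (square ↑)

323°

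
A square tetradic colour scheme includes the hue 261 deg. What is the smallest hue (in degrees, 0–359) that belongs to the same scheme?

A square tetradic scheme places four hues every 90°.
The full set through 261° is {81°, 171°, 261°, 351°}.

81°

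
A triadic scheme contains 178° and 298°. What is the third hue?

58°

A triad spaces three hues 120° apart.
The full set is {58°, 178°, 298°}.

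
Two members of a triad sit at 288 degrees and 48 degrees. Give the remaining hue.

168°

A triad spaces three hues 120° apart.
The full set is {48°, 168°, 288°}.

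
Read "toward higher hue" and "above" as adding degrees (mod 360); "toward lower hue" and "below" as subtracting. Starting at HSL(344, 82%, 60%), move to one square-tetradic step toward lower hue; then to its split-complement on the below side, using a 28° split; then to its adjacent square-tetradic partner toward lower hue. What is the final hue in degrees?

344 − 90 = 254°   (square ↓)
254 + 152 = 406 → 406 − 360 = 46°   (split-comp 28° ↓)
46 − 90 = -44 → -44 + 360 = 316°   (square ↓)

316°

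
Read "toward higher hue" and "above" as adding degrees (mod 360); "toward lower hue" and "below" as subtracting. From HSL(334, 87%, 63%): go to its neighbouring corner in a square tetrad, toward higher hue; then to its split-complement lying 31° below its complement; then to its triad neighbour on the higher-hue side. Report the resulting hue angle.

333°

square ↑ +90°: 334 + 90 = 424 → 424 − 360 = 64°
split-comp 31° ↓ +149°: 64 + 149 = 213°
triadic ↑ +120°: 213 + 120 = 333°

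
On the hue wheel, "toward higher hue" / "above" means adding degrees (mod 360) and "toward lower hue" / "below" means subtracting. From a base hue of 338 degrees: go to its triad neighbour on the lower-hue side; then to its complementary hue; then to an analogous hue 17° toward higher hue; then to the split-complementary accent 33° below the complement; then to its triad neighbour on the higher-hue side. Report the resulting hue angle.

322°

triadic ↓ −120°: 338 − 120 = 218°
complement +180°: 218 + 180 = 398 → 398 − 360 = 38°
analog 17° ↑ +17°: 38 + 17 = 55°
split-comp 33° ↓ +147°: 55 + 147 = 202°
triadic ↑ +120°: 202 + 120 = 322°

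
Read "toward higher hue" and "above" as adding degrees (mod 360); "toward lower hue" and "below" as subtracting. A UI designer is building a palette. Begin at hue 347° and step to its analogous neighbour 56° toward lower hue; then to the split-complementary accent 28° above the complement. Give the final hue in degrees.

347 − 56 = 291°   (analog 56° ↓)
291 + 208 = 499 → 499 − 360 = 139°   (split-comp 28° ↑)

139°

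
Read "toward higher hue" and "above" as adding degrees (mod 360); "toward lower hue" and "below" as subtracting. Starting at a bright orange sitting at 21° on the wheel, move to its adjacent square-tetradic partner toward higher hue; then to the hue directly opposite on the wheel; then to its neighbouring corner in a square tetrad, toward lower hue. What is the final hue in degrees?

square ↑ +90°: 21 + 90 = 111°
complement +180°: 111 + 180 = 291°
square ↓ −90°: 291 − 90 = 201°

201°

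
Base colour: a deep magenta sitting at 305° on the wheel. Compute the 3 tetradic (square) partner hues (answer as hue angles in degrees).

A square tetradic scheme places four hues every 90°.
305 + 90 = 395 → 395 − 360 = 35°
305 + 180 = 485 → 485 − 360 = 125°
305 + 270 = 575 → 575 − 360 = 215°

35°, 125°, and 215°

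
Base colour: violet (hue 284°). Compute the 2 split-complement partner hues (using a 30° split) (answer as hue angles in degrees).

74° and 134°

Split-complementary hues sit 30° either side of the complement.
Complement of 284°: 284 + 180 = 464 → 464 − 360 = 104°
104 − 30 = 74°
104 + 30 = 134°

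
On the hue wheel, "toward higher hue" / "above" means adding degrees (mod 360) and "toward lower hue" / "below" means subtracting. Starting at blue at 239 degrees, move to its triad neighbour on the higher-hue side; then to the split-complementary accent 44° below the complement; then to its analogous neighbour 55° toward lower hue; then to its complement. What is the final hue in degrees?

260°

triadic ↑ +120°: 239 + 120 = 359°
split-comp 44° ↓ +136°: 359 + 136 = 495 → 495 − 360 = 135°
analog 55° ↓ −55°: 135 − 55 = 80°
complement +180°: 80 + 180 = 260°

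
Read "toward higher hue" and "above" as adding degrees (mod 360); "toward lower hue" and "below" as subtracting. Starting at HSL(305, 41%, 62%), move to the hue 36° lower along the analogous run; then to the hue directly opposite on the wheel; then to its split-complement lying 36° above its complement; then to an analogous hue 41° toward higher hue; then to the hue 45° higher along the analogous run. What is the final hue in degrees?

305 − 36 = 269°   (analog 36° ↓)
269 + 180 = 449 → 449 − 360 = 89°   (complement)
89 + 216 = 305°   (split-comp 36° ↑)
305 + 41 = 346°   (analog 41° ↑)
346 + 45 = 391 → 391 − 360 = 31°   (analog 45° ↑)

31°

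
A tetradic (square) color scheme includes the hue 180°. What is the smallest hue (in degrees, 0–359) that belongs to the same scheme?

A square tetradic scheme places four hues every 90°.
The full set through 180° is {0°, 90°, 180°, 270°}.

0°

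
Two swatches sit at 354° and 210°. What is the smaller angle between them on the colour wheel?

|354 − 210| = 144.
144 ≤ 180, so the shorter arc is 144°.

144°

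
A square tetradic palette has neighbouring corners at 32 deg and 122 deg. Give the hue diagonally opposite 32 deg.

A square tetradic scheme places four hues 90° apart; opposite corners are 180° apart.
32 + 180 = 212°

212°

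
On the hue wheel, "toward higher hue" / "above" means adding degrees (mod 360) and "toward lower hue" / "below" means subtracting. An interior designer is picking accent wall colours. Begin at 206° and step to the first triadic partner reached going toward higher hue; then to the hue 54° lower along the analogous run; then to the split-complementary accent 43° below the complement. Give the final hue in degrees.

49°

triadic ↑ +120°: 206 + 120 = 326°
analog 54° ↓ −54°: 326 − 54 = 272°
split-comp 43° ↓ +137°: 272 + 137 = 409 → 409 − 360 = 49°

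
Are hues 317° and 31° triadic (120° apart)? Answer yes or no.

Angular distance: |317 − 31| = 286; shorter arc = 360 − 286 = 74°.
Triadic (120° apart) requires 120°.

no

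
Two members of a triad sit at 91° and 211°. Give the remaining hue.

A triad spaces three hues 120° apart.
The full set is {91°, 211°, 331°}.

331°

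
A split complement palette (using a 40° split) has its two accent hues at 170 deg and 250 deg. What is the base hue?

The accents sit 40° either side of the complement, so the complement is their short-arc midpoint on the wheel.
Short-arc midpoint of 170° and 250°: 210°.
Base is 180° from the complement: 210 − 180 = 30°

30°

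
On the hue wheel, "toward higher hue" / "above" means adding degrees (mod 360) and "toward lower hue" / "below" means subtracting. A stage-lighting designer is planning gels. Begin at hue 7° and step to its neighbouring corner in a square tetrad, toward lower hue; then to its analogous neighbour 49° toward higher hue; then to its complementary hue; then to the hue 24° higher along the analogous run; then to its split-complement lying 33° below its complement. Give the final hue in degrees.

7 − 90 = -83 → -83 + 360 = 277°   (square ↓)
277 + 49 = 326°   (analog 49° ↑)
326 + 180 = 506 → 506 − 360 = 146°   (complement)
146 + 24 = 170°   (analog 24° ↑)
170 + 147 = 317°   (split-comp 33° ↓)

317°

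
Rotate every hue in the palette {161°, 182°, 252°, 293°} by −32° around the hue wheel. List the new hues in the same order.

129°, 150°, 220°, 261°

161 − 32 = 129°
182 − 32 = 150°
252 − 32 = 220°
293 − 32 = 261°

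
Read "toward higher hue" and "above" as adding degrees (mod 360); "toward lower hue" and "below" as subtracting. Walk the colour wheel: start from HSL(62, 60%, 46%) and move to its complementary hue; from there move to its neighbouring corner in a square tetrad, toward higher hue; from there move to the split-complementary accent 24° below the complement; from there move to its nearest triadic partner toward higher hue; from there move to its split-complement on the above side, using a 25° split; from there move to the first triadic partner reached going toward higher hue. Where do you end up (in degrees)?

+180° (complement): 62 + 180 = 242°
+90° (square ↑): 242 + 90 = 332°
+156° (split-comp 24° ↓): 332 + 156 = 488 → 488 − 360 = 128°
+120° (triadic ↑): 128 + 120 = 248°
+205° (split-comp 25° ↑): 248 + 205 = 453 → 453 − 360 = 93°
+120° (triadic ↑): 93 + 120 = 213°

213°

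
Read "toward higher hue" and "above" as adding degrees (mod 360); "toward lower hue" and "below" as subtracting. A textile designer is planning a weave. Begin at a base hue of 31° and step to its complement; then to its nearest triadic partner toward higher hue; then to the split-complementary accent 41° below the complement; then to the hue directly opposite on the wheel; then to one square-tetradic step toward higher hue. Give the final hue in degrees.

20°

31 + 180 = 211°   (complement)
211 + 120 = 331°   (triadic ↑)
331 + 139 = 470 → 470 − 360 = 110°   (split-comp 41° ↓)
110 + 180 = 290°   (complement)
290 + 90 = 380 → 380 − 360 = 20°   (square ↑)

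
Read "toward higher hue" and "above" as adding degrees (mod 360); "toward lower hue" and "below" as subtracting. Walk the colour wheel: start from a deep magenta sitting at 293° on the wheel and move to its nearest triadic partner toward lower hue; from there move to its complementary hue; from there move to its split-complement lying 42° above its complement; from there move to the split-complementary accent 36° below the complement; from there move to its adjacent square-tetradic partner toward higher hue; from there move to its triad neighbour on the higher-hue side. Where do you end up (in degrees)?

−120° (triadic ↓): 293 − 120 = 173°
+180° (complement): 173 + 180 = 353°
+222° (split-comp 42° ↑): 353 + 222 = 575 → 575 − 360 = 215°
+144° (split-comp 36° ↓): 215 + 144 = 359°
+90° (square ↑): 359 + 90 = 449 → 449 − 360 = 89°
+120° (triadic ↑): 89 + 120 = 209°

209°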